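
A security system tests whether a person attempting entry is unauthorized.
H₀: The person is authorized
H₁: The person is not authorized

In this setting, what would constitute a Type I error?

Answer: Denying entry to an authorized person

Derivation:
Type I error: rejecting H₀ when it is actually true (false positive).
Type II error: failing to reject H₀ when H₁ is actually true (false negative).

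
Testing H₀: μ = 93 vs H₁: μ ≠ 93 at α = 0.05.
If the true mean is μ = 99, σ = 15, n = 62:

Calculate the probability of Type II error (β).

Answer: β ≈ 0.1171

Derivation:
SE = σ/√n = 15/√62 = 1.9050
Critical values: μ₀ ± z_0.025×SE = 93 ± 1.960×1.9050
Acceptance region: (89.2662, 96.7338)
Under H₁ (μ = 99): z_high = (96.7338 - 99)/1.9050 = -1.1896, z_low = (89.2662 - 99)/1.9050 = -5.1096
β = P(not reject | H₁) = Φ(-1.1896) - Φ(-5.1096) ≈ 0.1171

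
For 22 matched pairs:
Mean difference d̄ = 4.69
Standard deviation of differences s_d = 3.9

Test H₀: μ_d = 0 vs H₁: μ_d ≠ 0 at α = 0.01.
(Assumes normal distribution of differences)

df = n - 1 = 21
SE = s_d/√n = 3.9/√22 = 0.8315
t = d̄/SE = 4.69/0.8315 = 5.6404
Critical value: t_{0.005,21} = ±2.831
p-value < 0.0001
Decision: reject H₀

Answer: t = 5.6404, reject H₀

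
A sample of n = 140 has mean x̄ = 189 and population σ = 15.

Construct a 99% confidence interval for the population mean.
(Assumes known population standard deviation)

Confidence level: 99%, α = 0.01
z_0.005 = 2.576
SE = σ/√n = 15/√140 = 1.2677
Margin of error = 2.576 × 1.2677 = 3.2656
CI: x̄ ± margin = 189 ± 3.2656
CI: (185.7344, 192.2656)

Answer: (185.7344, 192.2656)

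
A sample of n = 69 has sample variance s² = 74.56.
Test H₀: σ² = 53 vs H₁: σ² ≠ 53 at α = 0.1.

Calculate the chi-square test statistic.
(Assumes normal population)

df = n - 1 = 68
χ² = (n-1)s²/σ₀² = 68×74.56/53 = 95.6619
Critical values: χ²_{0.95,68} = 50.020, χ²_{0.05,68} = 88.250
Rejection region: χ² < 50.020 or χ² > 88.250
Decision: reject H₀

Answer: χ² = 95.6619, reject H₀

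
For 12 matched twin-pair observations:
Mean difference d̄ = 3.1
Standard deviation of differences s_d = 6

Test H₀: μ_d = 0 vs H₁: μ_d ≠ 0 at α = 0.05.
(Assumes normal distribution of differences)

df = n - 1 = 11
SE = s_d/√n = 6/√12 = 1.7321
t = d̄/SE = 3.1/1.7321 = 1.7897
Critical value: t_{0.025,11} = ±2.201
p-value ≈ 0.1010
Decision: fail to reject H₀

Answer: t = 1.7897, fail to reject H₀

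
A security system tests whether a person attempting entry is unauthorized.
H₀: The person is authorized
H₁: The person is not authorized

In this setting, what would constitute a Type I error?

Answer: Denying entry to an authorized person

Derivation:
Type I error (α): Rejecting H₀ when H₀ is true
Type II error (β): Failing to reject H₀ when H₁ is true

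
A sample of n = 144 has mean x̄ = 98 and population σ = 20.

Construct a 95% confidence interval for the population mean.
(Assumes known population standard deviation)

Confidence level: 95%, α = 0.05
z_0.025 = 1.960
SE = σ/√n = 20/√144 = 1.6667
Margin of error = 1.960 × 1.6667 = 3.2667
CI: x̄ ± margin = 98 ± 3.2667
CI: (94.7333, 101.2667)

Answer: (94.7333, 101.2667)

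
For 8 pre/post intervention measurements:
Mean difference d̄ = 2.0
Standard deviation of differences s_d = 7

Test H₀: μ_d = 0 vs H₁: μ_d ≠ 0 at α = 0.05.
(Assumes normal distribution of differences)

df = n - 1 = 7
SE = s_d/√n = 7/√8 = 2.4749
t = d̄/SE = 2.0/2.4749 = 0.8081
Critical value: t_{0.025,7} = ±2.365
p-value ≈ 0.4456
Decision: fail to reject H₀

Answer: t = 0.8081, fail to reject H₀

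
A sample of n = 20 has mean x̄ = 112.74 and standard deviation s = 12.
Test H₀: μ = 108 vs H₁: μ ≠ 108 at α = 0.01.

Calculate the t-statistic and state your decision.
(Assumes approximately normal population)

Answer: t = 1.7665, fail to reject H₀

Derivation:
df = n - 1 = 19
SE = s/√n = 12/√20 = 2.6833
t = (x̄ - μ₀)/SE = (112.74 - 108)/2.6833 = 1.7665
Critical value: t_{0.005,19} = ±2.861
p-value ≈ 0.0934
Decision: fail to reject H₀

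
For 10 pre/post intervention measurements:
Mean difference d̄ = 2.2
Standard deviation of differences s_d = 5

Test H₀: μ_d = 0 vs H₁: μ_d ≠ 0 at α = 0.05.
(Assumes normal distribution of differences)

df = n - 1 = 9
SE = s_d/√n = 5/√10 = 1.5811
t = d̄/SE = 2.2/1.5811 = 1.3914
Critical value: t_{0.025,9} = ±2.262
p-value ≈ 0.1975
Decision: fail to reject H₀

Answer: t = 1.3914, fail to reject H₀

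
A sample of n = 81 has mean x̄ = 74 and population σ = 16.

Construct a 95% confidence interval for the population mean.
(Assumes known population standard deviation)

Answer: (70.5155, 77.4845)

Derivation:
Confidence level: 95%, α = 0.05
z_0.025 = 1.960
SE = σ/√n = 16/√81 = 1.7778
Margin of error = 1.960 × 1.7778 = 3.4845
CI: x̄ ± margin = 74 ± 3.4845
CI: (70.5155, 77.4845)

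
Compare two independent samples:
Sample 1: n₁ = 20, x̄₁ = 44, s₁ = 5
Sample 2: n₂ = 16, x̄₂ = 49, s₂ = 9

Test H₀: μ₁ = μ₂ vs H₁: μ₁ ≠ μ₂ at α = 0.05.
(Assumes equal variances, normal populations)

Answer: t = -2.1144, reject H₀

Derivation:
Pooled variance: s²_p = [19×5² + 15×9²]/(34) = 49.7059
s_p = 7.0502
SE = s_p×√(1/n₁ + 1/n₂) = 7.0502×√(1/20 + 1/16) = 2.3647
t = (x̄₁ - x̄₂)/SE = (44 - 49)/2.3647 = -2.1144
df = 34, t-critical = ±2.032
Decision: reject H₀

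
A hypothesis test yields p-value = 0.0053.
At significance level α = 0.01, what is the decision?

Answer: reject H₀

Derivation:
Compare p-value to α:
0.0053 < 0.01
Decision: reject H₀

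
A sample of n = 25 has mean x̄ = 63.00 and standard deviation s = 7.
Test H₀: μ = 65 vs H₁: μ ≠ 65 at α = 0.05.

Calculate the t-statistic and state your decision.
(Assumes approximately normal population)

Answer: t = -1.4286, fail to reject H₀

Derivation:
df = n - 1 = 24
SE = s/√n = 7/√25 = 1.4000
t = (x̄ - μ₀)/SE = (63.00 - 65)/1.4000 = -1.4286
Critical value: t_{0.025,24} = ±2.064
p-value ≈ 0.1660
Decision: fail to reject H₀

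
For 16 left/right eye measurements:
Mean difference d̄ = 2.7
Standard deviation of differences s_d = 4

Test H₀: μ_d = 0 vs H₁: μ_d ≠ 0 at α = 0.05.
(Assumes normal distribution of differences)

Answer: t = 2.7000, reject H₀

Derivation:
df = n - 1 = 15
SE = s_d/√n = 4/√16 = 1.0000
t = d̄/SE = 2.7/1.0000 = 2.7000
Critical value: t_{0.025,15} = ±2.131
p-value ≈ 0.0165
Decision: reject H₀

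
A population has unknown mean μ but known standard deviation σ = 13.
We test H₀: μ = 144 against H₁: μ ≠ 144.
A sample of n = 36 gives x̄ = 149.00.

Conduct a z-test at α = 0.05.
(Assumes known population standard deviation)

Standard error: SE = σ/√n = 13/√36 = 2.1667
z-statistic: z = (x̄ - μ₀)/SE = (149.00 - 144)/2.1667 = 2.3077
Critical value: ±1.960
p-value = 0.0210
Decision: reject H₀

Answer: z = 2.3077, reject H₀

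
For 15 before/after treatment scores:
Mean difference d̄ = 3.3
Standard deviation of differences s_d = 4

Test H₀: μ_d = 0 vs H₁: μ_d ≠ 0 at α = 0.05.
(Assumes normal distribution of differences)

df = n - 1 = 14
SE = s_d/√n = 4/√15 = 1.0328
t = d̄/SE = 3.3/1.0328 = 3.1952
Critical value: t_{0.025,14} = ±2.145
p-value ≈ 0.0065
Decision: reject H₀

Answer: t = 3.1952, reject H₀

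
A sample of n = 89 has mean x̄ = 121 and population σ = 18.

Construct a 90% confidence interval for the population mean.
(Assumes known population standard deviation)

Confidence level: 90%, α = 0.1
z_0.05 = 1.645
SE = σ/√n = 18/√89 = 1.9080
Margin of error = 1.645 × 1.9080 = 3.1387
CI: x̄ ± margin = 121 ± 3.1387
CI: (117.8613, 124.1387)

Answer: (117.8613, 124.1387)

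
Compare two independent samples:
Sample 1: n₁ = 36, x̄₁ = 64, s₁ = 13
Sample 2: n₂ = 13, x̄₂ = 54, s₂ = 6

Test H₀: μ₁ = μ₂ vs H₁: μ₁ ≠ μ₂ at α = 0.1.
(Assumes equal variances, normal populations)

Answer: t = 2.6594, reject H₀

Derivation:
Pooled variance: s²_p = [35×13² + 12×6²]/(47) = 135.0426
s_p = 11.6208
SE = s_p×√(1/n₁ + 1/n₂) = 11.6208×√(1/36 + 1/13) = 3.7602
t = (x̄₁ - x̄₂)/SE = (64 - 54)/3.7602 = 2.6594
df = 47, t-critical = ±1.678
Decision: reject H₀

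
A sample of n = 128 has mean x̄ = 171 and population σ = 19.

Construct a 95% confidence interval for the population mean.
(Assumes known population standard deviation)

Confidence level: 95%, α = 0.05
z_0.025 = 1.960
SE = σ/√n = 19/√128 = 1.6794
Margin of error = 1.960 × 1.6794 = 3.2916
CI: x̄ ± margin = 171 ± 3.2916
CI: (167.7084, 174.2916)

Answer: (167.7084, 174.2916)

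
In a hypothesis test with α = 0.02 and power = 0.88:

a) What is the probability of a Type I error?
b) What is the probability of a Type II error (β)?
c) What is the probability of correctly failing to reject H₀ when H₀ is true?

a) Type I error probability = α = 0.02
b) Power = P(reject H₀ | H₁ true) = 1 - β = 0.88, so Type II error probability = β = 1 - Power = 0.12
c) P(fail to reject H₀ | H₀ true) = 1 - α = 0.98

Answer: a) 0.02, b) 0.12, c) 0.98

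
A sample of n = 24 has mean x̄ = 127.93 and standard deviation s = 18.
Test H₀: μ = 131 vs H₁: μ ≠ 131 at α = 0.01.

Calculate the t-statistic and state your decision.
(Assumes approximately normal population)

Answer: t = -0.8356, fail to reject H₀

Derivation:
df = n - 1 = 23
SE = s/√n = 18/√24 = 3.6742
t = (x̄ - μ₀)/SE = (127.93 - 131)/3.6742 = -0.8356
Critical value: t_{0.005,23} = ±2.807
p-value ≈ 0.4120
Decision: fail to reject H₀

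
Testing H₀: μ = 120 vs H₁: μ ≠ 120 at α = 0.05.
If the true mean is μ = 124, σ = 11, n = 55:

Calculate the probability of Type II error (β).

Answer: β ≈ 0.2306

Derivation:
SE = σ/√n = 11/√55 = 1.4832
Critical values: μ₀ ± z_0.025×SE = 120 ± 1.960×1.4832
Acceptance region: (117.0929, 122.9071)
Under H₁ (μ = 124): z_high = (122.9071 - 124)/1.4832 = -0.7369, z_low = (117.0929 - 124)/1.4832 = -4.6569
β = P(not reject | H₁) = Φ(-0.7369) - Φ(-4.6569) ≈ 0.2306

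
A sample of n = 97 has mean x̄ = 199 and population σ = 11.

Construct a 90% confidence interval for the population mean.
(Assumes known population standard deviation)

Confidence level: 90%, α = 0.1
z_0.05 = 1.645
SE = σ/√n = 11/√97 = 1.1169
Margin of error = 1.645 × 1.1169 = 1.8373
CI: x̄ ± margin = 199 ± 1.8373
CI: (197.1627, 200.8373)

Answer: (197.1627, 200.8373)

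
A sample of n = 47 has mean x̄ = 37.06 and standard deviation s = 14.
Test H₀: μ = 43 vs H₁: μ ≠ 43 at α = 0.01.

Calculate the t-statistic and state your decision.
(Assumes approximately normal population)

df = n - 1 = 46
SE = s/√n = 14/√47 = 2.0421
t = (x̄ - μ₀)/SE = (37.06 - 43)/2.0421 = -2.9088
Critical value: t_{0.005,46} = ±2.687
p-value ≈ 0.0056
Decision: reject H₀

Answer: t = -2.9088, reject H₀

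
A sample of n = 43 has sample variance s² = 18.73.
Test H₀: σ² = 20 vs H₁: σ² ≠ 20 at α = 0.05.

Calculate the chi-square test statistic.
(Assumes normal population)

df = n - 1 = 42
χ² = (n-1)s²/σ₀² = 42×18.73/20 = 39.3330
Critical values: χ²_{0.975,42} = 25.999, χ²_{0.025,42} = 61.777
Rejection region: χ² < 25.999 or χ² > 61.777
Decision: fail to reject H₀

Answer: χ² = 39.3330, fail to reject H₀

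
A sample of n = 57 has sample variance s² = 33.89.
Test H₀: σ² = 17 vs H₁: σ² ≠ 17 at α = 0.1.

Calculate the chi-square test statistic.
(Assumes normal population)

Answer: χ² = 111.6376, reject H₀

Derivation:
df = n - 1 = 56
χ² = (n-1)s²/σ₀² = 56×33.89/17 = 111.6376
Critical values: χ²_{0.95,56} = 39.801, χ²_{0.05,56} = 74.468
Rejection region: χ² < 39.801 or χ² > 74.468
Decision: reject H₀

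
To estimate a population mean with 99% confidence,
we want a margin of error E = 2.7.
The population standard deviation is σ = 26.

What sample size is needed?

z_0.005 = 2.576
n = (z×σ/E)² = (2.576×26/2.7)²
n = 615.3340
Round up: n = 616

Answer: n = 616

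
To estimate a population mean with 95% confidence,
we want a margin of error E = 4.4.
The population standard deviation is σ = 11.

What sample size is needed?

Answer: n = 25

Derivation:
z_0.025 = 1.960
n = (z×σ/E)² = (1.960×11/4.4)²
n = 24.0100
Round up: n = 25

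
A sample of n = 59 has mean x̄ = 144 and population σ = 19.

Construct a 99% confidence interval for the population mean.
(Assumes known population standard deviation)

Confidence level: 99%, α = 0.01
z_0.005 = 2.576
SE = σ/√n = 19/√59 = 2.4736
Margin of error = 2.576 × 2.4736 = 6.3720
CI: x̄ ± margin = 144 ± 6.3720
CI: (137.6280, 150.3720)

Answer: (137.6280, 150.3720)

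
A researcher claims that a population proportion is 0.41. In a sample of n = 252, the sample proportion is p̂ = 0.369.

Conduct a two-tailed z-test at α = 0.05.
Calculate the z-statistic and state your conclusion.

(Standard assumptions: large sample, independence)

H₀: p = 0.41, H₁: p ≠ 0.41
Standard error: SE = √(p₀(1-p₀)/n) = √(0.41×0.59/252) = 0.030983
z-statistic: z = (p̂ - p₀)/SE = (0.369 - 0.41)/0.030983 = -1.3233
Critical value: z_0.025 = ±1.960
p-value = 0.1857
Decision: fail to reject H₀ at α = 0.05

Answer: z = -1.3233, fail to reject H₀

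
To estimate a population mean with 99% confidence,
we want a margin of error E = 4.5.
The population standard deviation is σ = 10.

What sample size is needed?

Answer: n = 33

Derivation:
z_0.005 = 2.576
n = (z×σ/E)² = (2.576×10/4.5)²
n = 32.7693
Round up: n = 33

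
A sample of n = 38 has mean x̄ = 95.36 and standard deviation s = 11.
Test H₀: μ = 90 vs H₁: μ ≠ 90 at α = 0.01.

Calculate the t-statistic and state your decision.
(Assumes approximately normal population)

Answer: t = 3.0038, reject H₀

Derivation:
df = n - 1 = 37
SE = s/√n = 11/√38 = 1.7844
t = (x̄ - μ₀)/SE = (95.36 - 90)/1.7844 = 3.0038
Critical value: t_{0.005,37} = ±2.715
p-value ≈ 0.0048
Decision: reject H₀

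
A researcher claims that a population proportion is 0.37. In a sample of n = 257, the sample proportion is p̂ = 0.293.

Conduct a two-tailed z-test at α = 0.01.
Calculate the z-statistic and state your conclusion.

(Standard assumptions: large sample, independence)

Answer: z = -2.5567, fail to reject H₀

Derivation:
H₀: p = 0.37, H₁: p ≠ 0.37
Standard error: SE = √(p₀(1-p₀)/n) = √(0.37×0.63/257) = 0.030117
z-statistic: z = (p̂ - p₀)/SE = (0.293 - 0.37)/0.030117 = -2.5567
Critical value: z_0.005 = ±2.576
p-value = 0.0106
Decision: fail to reject H₀ at α = 0.01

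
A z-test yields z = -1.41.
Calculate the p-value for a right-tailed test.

For z = -1.41:
p = P(Z > -1.41) = 1 - Φ(-1.41) = 0.9207

Answer: p-value ≈ 0.9207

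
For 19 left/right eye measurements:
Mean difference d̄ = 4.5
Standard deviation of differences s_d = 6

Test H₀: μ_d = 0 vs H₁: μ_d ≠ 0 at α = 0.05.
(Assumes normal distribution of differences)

Answer: t = 3.2692, reject H₀

Derivation:
df = n - 1 = 18
SE = s_d/√n = 6/√19 = 1.3765
t = d̄/SE = 4.5/1.3765 = 3.2692
Critical value: t_{0.025,18} = ±2.101
p-value ≈ 0.0043
Decision: reject H₀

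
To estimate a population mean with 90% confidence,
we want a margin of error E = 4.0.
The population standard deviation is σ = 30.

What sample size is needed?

Answer: n = 153

Derivation:
z_0.05 = 1.645
n = (z×σ/E)² = (1.645×30/4.0)²
n = 152.2139
Round up: n = 153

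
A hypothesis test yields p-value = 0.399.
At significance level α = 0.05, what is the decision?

Compare p-value to α:
0.399 ≥ 0.05
Decision: fail to reject H₀

Answer: fail to reject H₀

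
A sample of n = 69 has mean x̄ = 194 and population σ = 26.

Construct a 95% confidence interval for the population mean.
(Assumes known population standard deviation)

Answer: (187.8652, 200.1348)

Derivation:
Confidence level: 95%, α = 0.05
z_0.025 = 1.960
SE = σ/√n = 26/√69 = 3.1300
Margin of error = 1.960 × 3.1300 = 6.1348
CI: x̄ ± margin = 194 ± 6.1348
CI: (187.8652, 200.1348)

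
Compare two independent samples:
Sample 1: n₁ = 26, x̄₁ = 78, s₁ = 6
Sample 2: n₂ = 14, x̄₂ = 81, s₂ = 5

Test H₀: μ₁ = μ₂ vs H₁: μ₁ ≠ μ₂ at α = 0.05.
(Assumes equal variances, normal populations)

Pooled variance: s²_p = [25×6² + 13×5²]/(38) = 32.2368
s_p = 5.6777
SE = s_p×√(1/n₁ + 1/n₂) = 5.6777×√(1/26 + 1/14) = 1.8821
t = (x̄₁ - x̄₂)/SE = (78 - 81)/1.8821 = -1.5940
df = 38, t-critical = ±2.024
Decision: fail to reject H₀

Answer: t = -1.5940, fail to reject H₀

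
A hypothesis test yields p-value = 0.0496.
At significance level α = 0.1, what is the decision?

Compare p-value to α:
0.0496 < 0.1
Decision: reject H₀

Answer: reject H₀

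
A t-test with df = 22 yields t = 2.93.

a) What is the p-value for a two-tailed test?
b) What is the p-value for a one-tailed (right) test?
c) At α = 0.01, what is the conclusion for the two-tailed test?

Using t-distribution with df = 22:
a) Two-tailed: p = 2×P(T > 2.93) = 0.0078
b) One-tailed: p = P(T > 2.93) = 0.0039
c) 0.0078 < 0.01, reject H₀

Answer: a) 0.0078, b) 0.0039, c) reject H₀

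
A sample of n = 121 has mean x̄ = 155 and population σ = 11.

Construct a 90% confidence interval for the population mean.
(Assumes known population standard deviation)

Confidence level: 90%, α = 0.1
z_0.05 = 1.645
SE = σ/√n = 11/√121 = 1.0000
Margin of error = 1.645 × 1.0000 = 1.6450
CI: x̄ ± margin = 155 ± 1.6450
CI: (153.3550, 156.6450)

Answer: (153.3550, 156.6450)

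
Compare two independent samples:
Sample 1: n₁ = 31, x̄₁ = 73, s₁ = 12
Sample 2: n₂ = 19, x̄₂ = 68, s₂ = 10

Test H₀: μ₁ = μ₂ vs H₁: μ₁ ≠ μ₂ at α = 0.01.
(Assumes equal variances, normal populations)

Answer: t = 1.5198, fail to reject H₀

Derivation:
Pooled variance: s²_p = [30×12² + 18×10²]/(48) = 127.5000
s_p = 11.2916
SE = s_p×√(1/n₁ + 1/n₂) = 11.2916×√(1/31 + 1/19) = 3.2899
t = (x̄₁ - x̄₂)/SE = (73 - 68)/3.2899 = 1.5198
df = 48, t-critical = ±2.682
Decision: fail to reject H₀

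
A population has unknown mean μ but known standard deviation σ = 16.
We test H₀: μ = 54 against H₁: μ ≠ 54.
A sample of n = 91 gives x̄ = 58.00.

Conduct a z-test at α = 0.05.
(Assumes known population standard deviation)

Answer: z = 2.3848, reject H₀

Derivation:
Standard error: SE = σ/√n = 16/√91 = 1.6773
z-statistic: z = (x̄ - μ₀)/SE = (58.00 - 54)/1.6773 = 2.3848
Critical value: ±1.960
p-value = 0.0171
Decision: reject H₀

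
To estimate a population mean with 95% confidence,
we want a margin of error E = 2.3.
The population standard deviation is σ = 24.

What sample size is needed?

z_0.025 = 1.960
n = (z×σ/E)² = (1.960×24/2.3)²
n = 418.2914
Round up: n = 419

Answer: n = 419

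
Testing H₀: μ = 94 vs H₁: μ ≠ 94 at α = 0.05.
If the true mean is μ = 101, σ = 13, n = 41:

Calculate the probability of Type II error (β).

Answer: β ≈ 0.0684

Derivation:
SE = σ/√n = 13/√41 = 2.0303
Critical values: μ₀ ± z_0.025×SE = 94 ± 1.960×2.0303
Acceptance region: (90.0206, 97.9794)
Under H₁ (μ = 101): z_high = (97.9794 - 101)/2.0303 = -1.4878, z_low = (90.0206 - 101)/2.0303 = -5.4078
β = P(not reject | H₁) = Φ(-1.4878) - Φ(-5.4078) ≈ 0.0684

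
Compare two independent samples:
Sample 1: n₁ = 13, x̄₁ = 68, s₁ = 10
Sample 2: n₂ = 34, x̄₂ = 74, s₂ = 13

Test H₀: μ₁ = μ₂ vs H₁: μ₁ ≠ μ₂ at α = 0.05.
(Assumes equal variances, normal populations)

Pooled variance: s²_p = [12×10² + 33×13²]/(45) = 150.6000
s_p = 12.2719
SE = s_p×√(1/n₁ + 1/n₂) = 12.2719×√(1/13 + 1/34) = 4.0017
t = (x̄₁ - x̄₂)/SE = (68 - 74)/4.0017 = -1.4994
df = 45, t-critical = ±2.014
Decision: fail to reject H₀

Answer: t = -1.4994, fail to reject H₀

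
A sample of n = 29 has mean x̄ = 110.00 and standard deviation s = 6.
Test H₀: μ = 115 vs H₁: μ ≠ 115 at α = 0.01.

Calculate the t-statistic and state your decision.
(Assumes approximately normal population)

df = n - 1 = 28
SE = s/√n = 6/√29 = 1.1142
t = (x̄ - μ₀)/SE = (110.00 - 115)/1.1142 = -4.4875
Critical value: t_{0.005,28} = ±2.763
p-value ≈ 0.0001
Decision: reject H₀

Answer: t = -4.4875, reject H₀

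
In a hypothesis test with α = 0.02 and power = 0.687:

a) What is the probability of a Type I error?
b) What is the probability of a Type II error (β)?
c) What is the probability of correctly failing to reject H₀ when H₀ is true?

a) Type I error probability = α = 0.02
b) Power = P(reject H₀ | H₁ true) = 1 - β = 0.687, so Type II error probability = β = 1 - Power = 0.313
c) P(fail to reject H₀ | H₀ true) = 1 - α = 0.98

Answer: a) 0.02, b) 0.313, c) 0.98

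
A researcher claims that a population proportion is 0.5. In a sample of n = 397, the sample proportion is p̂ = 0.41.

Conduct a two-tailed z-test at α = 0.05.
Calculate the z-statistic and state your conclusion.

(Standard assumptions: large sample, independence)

Answer: z = -3.5865, reject H₀

Derivation:
H₀: p = 0.5, H₁: p ≠ 0.5
Standard error: SE = √(p₀(1-p₀)/n) = √(0.5×0.5/397) = 0.025094
z-statistic: z = (p̂ - p₀)/SE = (0.41 - 0.5)/0.025094 = -3.5865
Critical value: z_0.025 = ±1.960
p-value = 0.0003
Decision: reject H₀ at α = 0.05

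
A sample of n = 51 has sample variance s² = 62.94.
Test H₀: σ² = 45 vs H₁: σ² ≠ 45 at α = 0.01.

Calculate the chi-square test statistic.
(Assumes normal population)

df = n - 1 = 50
χ² = (n-1)s²/σ₀² = 50×62.94/45 = 69.9333
Critical values: χ²_{0.995,50} = 27.991, χ²_{0.005,50} = 79.490
Rejection region: χ² < 27.991 or χ² > 79.490
Decision: fail to reject H₀

Answer: χ² = 69.9333, fail to reject H₀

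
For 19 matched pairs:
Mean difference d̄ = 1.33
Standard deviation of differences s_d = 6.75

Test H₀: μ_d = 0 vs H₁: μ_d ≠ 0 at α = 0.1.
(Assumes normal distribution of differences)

df = n - 1 = 18
SE = s_d/√n = 6.75/√19 = 1.5486
t = d̄/SE = 1.33/1.5486 = 0.8588
Critical value: t_{0.05,18} = ±1.734
p-value ≈ 0.4017
Decision: fail to reject H₀

Answer: t = 0.8588, fail to reject H₀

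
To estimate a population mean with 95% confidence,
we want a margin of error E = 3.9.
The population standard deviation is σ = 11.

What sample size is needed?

Answer: n = 31

Derivation:
z_0.025 = 1.960
n = (z×σ/E)² = (1.960×11/3.9)²
n = 30.5611
Round up: n = 31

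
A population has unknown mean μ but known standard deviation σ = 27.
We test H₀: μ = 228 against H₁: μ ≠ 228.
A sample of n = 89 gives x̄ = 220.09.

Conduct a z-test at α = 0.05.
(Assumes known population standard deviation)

Answer: z = -2.7638, reject H₀

Derivation:
Standard error: SE = σ/√n = 27/√89 = 2.8620
z-statistic: z = (x̄ - μ₀)/SE = (220.09 - 228)/2.8620 = -2.7638
Critical value: ±1.960
p-value = 0.0057
Decision: reject H₀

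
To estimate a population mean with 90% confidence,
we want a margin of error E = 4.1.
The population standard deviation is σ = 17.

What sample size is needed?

Answer: n = 47

Derivation:
z_0.05 = 1.645
n = (z×σ/E)² = (1.645×17/4.1)²
n = 46.5224
Round up: n = 47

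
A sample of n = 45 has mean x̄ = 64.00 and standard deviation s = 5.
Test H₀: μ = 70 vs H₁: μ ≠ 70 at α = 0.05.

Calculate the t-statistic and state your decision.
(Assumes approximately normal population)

Answer: t = -8.0494, reject H₀

Derivation:
df = n - 1 = 44
SE = s/√n = 5/√45 = 0.7454
t = (x̄ - μ₀)/SE = (64.00 - 70)/0.7454 = -8.0494
Critical value: t_{0.025,44} = ±2.015
p-value < 0.0001
Decision: reject H₀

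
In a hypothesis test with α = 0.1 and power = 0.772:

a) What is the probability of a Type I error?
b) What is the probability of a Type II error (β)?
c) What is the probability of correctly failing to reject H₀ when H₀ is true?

Answer: a) 0.1, b) 0.228, c) 0.9

Derivation:
a) Type I error probability = α = 0.1
b) Power = P(reject H₀ | H₁ true) = 1 - β = 0.772, so Type II error probability = β = 1 - Power = 0.228
c) P(fail to reject H₀ | H₀ true) = 1 - α = 0.9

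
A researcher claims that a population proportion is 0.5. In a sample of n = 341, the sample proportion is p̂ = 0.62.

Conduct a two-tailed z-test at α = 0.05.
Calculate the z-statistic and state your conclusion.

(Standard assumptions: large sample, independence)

H₀: p = 0.5, H₁: p ≠ 0.5
Standard error: SE = √(p₀(1-p₀)/n) = √(0.5×0.5/341) = 0.027077
z-statistic: z = (p̂ - p₀)/SE = (0.62 - 0.5)/0.027077 = 4.4318
Critical value: z_0.025 = ±1.960
p-value < 0.0001
Decision: reject H₀ at α = 0.05

Answer: z = 4.4318, reject H₀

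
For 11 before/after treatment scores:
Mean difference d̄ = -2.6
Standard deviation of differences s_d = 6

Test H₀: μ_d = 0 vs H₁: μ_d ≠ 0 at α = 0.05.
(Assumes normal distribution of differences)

Answer: t = -1.4372, fail to reject H₀

Derivation:
df = n - 1 = 10
SE = s_d/√n = 6/√11 = 1.8091
t = d̄/SE = -2.6/1.8091 = -1.4372
Critical value: t_{0.025,10} = ±2.228
p-value ≈ 0.1812
Decision: fail to reject H₀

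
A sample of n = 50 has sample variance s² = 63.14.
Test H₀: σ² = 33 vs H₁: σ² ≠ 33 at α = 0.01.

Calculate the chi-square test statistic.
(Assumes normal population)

Answer: χ² = 93.7533, reject H₀

Derivation:
df = n - 1 = 49
χ² = (n-1)s²/σ₀² = 49×63.14/33 = 93.7533
Critical values: χ²_{0.995,49} = 27.249, χ²_{0.005,49} = 78.231
Rejection region: χ² < 27.249 or χ² > 78.231
Decision: reject H₀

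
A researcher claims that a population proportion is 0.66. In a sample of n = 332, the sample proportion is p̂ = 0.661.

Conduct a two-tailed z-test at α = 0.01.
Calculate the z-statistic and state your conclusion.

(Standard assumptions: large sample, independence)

H₀: p = 0.66, H₁: p ≠ 0.66
Standard error: SE = √(p₀(1-p₀)/n) = √(0.66×0.34/332) = 0.025998
z-statistic: z = (p̂ - p₀)/SE = (0.661 - 0.66)/0.025998 = 0.0385
Critical value: z_0.005 = ±2.576
p-value = 0.9693
Decision: fail to reject H₀ at α = 0.01

Answer: z = 0.0385, fail to reject H₀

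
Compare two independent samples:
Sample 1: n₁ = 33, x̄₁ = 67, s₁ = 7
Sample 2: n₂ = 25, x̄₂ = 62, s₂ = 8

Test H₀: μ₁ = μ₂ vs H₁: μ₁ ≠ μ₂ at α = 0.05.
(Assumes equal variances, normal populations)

Answer: t = 2.5329, reject H₀

Derivation:
Pooled variance: s²_p = [32×7² + 24×8²]/(56) = 55.4286
s_p = 7.4450
SE = s_p×√(1/n₁ + 1/n₂) = 7.4450×√(1/33 + 1/25) = 1.9740
t = (x̄₁ - x̄₂)/SE = (67 - 62)/1.9740 = 2.5329
df = 56, t-critical = ±2.003
Decision: reject H₀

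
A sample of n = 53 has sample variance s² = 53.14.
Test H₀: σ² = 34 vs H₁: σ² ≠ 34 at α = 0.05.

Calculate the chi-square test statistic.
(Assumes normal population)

df = n - 1 = 52
χ² = (n-1)s²/σ₀² = 52×53.14/34 = 81.2729
Critical values: χ²_{0.975,52} = 33.968, χ²_{0.025,52} = 73.810
Rejection region: χ² < 33.968 or χ² > 73.810
Decision: reject H₀

Answer: χ² = 81.2729, reject H₀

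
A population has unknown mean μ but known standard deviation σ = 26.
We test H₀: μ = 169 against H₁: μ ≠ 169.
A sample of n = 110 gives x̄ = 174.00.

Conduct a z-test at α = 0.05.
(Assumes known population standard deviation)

Answer: z = 2.0169, reject H₀

Derivation:
Standard error: SE = σ/√n = 26/√110 = 2.4790
z-statistic: z = (x̄ - μ₀)/SE = (174.00 - 169)/2.4790 = 2.0169
Critical value: ±1.960
p-value = 0.0437
Decision: reject H₀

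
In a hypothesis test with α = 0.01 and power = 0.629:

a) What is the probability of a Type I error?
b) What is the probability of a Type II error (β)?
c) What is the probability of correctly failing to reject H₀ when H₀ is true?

a) Type I error probability = α = 0.01
b) Power = P(reject H₀ | H₁ true) = 1 - β = 0.629, so Type II error probability = β = 1 - Power = 0.371
c) P(fail to reject H₀ | H₀ true) = 1 - α = 0.99

Answer: a) 0.01, b) 0.371, c) 0.99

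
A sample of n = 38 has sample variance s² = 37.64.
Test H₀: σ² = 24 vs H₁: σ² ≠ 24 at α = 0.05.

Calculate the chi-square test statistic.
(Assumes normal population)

Answer: χ² = 58.0283, reject H₀

Derivation:
df = n - 1 = 37
χ² = (n-1)s²/σ₀² = 37×37.64/24 = 58.0283
Critical values: χ²_{0.975,37} = 22.106, χ²_{0.025,37} = 55.668
Rejection region: χ² < 22.106 or χ² > 55.668
Decision: reject H₀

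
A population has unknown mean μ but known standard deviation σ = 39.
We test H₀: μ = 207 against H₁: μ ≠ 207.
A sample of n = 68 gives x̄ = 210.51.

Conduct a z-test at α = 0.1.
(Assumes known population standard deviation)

Standard error: SE = σ/√n = 39/√68 = 4.7294
z-statistic: z = (x̄ - μ₀)/SE = (210.51 - 207)/4.7294 = 0.7422
Critical value: ±1.645
p-value = 0.4580
Decision: fail to reject H₀

Answer: z = 0.7422, fail to reject H₀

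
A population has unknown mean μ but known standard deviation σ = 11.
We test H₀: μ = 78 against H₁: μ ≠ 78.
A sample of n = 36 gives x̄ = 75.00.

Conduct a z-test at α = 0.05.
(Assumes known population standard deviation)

Standard error: SE = σ/√n = 11/√36 = 1.8333
z-statistic: z = (x̄ - μ₀)/SE = (75.00 - 78)/1.8333 = -1.6364
Critical value: ±1.960
p-value = 0.1018
Decision: fail to reject H₀

Answer: z = -1.6364, fail to reject H₀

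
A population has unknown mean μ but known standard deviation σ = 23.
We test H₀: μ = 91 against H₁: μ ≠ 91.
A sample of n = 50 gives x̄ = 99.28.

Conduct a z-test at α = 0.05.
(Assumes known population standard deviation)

Standard error: SE = σ/√n = 23/√50 = 3.2527
z-statistic: z = (x̄ - μ₀)/SE = (99.28 - 91)/3.2527 = 2.5456
Critical value: ±1.960
p-value = 0.0109
Decision: reject H₀

Answer: z = 2.5456, reject H₀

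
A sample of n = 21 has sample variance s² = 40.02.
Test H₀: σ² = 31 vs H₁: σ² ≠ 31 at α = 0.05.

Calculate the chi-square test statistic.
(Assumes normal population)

df = n - 1 = 20
χ² = (n-1)s²/σ₀² = 20×40.02/31 = 25.8194
Critical values: χ²_{0.975,20} = 9.591, χ²_{0.025,20} = 34.170
Rejection region: χ² < 9.591 or χ² > 34.170
Decision: fail to reject H₀

Answer: χ² = 25.8194, fail to reject H₀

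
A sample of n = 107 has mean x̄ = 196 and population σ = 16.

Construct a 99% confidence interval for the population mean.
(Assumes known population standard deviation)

Confidence level: 99%, α = 0.01
z_0.005 = 2.576
SE = σ/√n = 16/√107 = 1.5468
Margin of error = 2.576 × 1.5468 = 3.9846
CI: x̄ ± margin = 196 ± 3.9846
CI: (192.0154, 199.9846)

Answer: (192.0154, 199.9846)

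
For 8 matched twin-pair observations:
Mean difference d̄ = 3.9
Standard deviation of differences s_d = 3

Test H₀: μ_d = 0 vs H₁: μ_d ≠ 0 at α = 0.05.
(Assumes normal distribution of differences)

Answer: t = 3.6768, reject H₀

Derivation:
df = n - 1 = 7
SE = s_d/√n = 3/√8 = 1.0607
t = d̄/SE = 3.9/1.0607 = 3.6768
Critical value: t_{0.025,7} = ±2.365
p-value ≈ 0.0079
Decision: reject H₀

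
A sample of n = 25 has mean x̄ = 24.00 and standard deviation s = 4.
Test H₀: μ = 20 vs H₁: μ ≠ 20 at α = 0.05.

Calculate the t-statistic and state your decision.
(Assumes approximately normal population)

Answer: t = 5.0000, reject H₀

Derivation:
df = n - 1 = 24
SE = s/√n = 4/√25 = 0.8000
t = (x̄ - μ₀)/SE = (24.00 - 20)/0.8000 = 5.0000
Critical value: t_{0.025,24} = ±2.064
p-value < 0.0001
Decision: reject H₀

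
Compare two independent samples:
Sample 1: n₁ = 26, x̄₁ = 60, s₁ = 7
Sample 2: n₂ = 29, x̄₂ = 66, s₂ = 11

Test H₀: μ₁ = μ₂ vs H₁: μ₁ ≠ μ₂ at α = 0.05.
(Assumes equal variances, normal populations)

Answer: t = -2.3812, reject H₀

Derivation:
Pooled variance: s²_p = [25×7² + 28×11²]/(53) = 87.0377
s_p = 9.3294
SE = s_p×√(1/n₁ + 1/n₂) = 9.3294×√(1/26 + 1/29) = 2.5197
t = (x̄₁ - x̄₂)/SE = (60 - 66)/2.5197 = -2.3812
df = 53, t-critical = ±2.006
Decision: reject H₀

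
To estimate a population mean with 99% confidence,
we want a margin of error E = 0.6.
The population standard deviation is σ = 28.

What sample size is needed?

Answer: n = 14452

Derivation:
z_0.005 = 2.576
n = (z×σ/E)² = (2.576×28/0.6)²
n = 14451.2455
Round up: n = 14452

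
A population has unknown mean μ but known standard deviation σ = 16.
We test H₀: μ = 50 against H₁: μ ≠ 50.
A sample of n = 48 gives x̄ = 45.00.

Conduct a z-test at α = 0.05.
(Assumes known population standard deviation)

Standard error: SE = σ/√n = 16/√48 = 2.3094
z-statistic: z = (x̄ - μ₀)/SE = (45.00 - 50)/2.3094 = -2.1651
Critical value: ±1.960
p-value = 0.0304
Decision: reject H₀

Answer: z = -2.1651, reject H₀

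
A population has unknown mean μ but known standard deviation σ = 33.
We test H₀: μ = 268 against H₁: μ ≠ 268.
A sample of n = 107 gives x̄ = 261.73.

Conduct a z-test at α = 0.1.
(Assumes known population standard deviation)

Standard error: SE = σ/√n = 33/√107 = 3.1902
z-statistic: z = (x̄ - μ₀)/SE = (261.73 - 268)/3.1902 = -1.9654
Critical value: ±1.645
p-value = 0.0494
Decision: reject H₀

Answer: z = -1.9654, reject H₀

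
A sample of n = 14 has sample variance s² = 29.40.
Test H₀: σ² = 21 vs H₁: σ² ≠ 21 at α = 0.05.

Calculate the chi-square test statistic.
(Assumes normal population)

df = n - 1 = 13
χ² = (n-1)s²/σ₀² = 13×29.40/21 = 18.2000
Critical values: χ²_{0.975,13} = 5.009, χ²_{0.025,13} = 24.736
Rejection region: χ² < 5.009 or χ² > 24.736
Decision: fail to reject H₀

Answer: χ² = 18.2000, fail to reject H₀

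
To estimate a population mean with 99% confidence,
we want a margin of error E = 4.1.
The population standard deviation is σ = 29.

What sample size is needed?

Answer: n = 332

Derivation:
z_0.005 = 2.576
n = (z×σ/E)² = (2.576×29/4.1)²
n = 331.9862
Round up: n = 332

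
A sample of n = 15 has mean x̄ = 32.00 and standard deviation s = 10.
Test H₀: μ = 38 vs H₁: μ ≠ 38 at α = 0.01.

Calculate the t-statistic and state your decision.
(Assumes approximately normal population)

df = n - 1 = 14
SE = s/√n = 10/√15 = 2.5820
t = (x̄ - μ₀)/SE = (32.00 - 38)/2.5820 = -2.3238
Critical value: t_{0.005,14} = ±2.977
p-value ≈ 0.0357
Decision: fail to reject H₀

Answer: t = -2.3238, fail to reject H₀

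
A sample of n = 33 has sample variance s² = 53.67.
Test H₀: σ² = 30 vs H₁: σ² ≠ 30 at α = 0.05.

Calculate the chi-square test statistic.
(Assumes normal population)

df = n - 1 = 32
χ² = (n-1)s²/σ₀² = 32×53.67/30 = 57.2480
Critical values: χ²_{0.975,32} = 18.291, χ²_{0.025,32} = 49.480
Rejection region: χ² < 18.291 or χ² > 49.480
Decision: reject H₀

Answer: χ² = 57.2480, reject H₀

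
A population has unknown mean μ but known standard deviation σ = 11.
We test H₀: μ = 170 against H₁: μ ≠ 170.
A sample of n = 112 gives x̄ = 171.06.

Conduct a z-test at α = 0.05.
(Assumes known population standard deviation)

Standard error: SE = σ/√n = 11/√112 = 1.0394
z-statistic: z = (x̄ - μ₀)/SE = (171.06 - 170)/1.0394 = 1.0198
Critical value: ±1.960
p-value = 0.3078
Decision: fail to reject H₀

Answer: z = 1.0198, fail to reject H₀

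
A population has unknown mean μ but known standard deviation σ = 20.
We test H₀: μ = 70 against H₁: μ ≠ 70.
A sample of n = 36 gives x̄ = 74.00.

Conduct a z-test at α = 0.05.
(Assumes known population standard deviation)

Answer: z = 1.2000, fail to reject H₀

Derivation:
Standard error: SE = σ/√n = 20/√36 = 3.3333
z-statistic: z = (x̄ - μ₀)/SE = (74.00 - 70)/3.3333 = 1.2000
Critical value: ±1.960
p-value = 0.2301
Decision: fail to reject H₀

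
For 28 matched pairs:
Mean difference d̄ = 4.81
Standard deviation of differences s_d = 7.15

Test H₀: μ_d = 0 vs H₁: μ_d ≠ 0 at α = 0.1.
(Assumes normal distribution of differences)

Answer: t = 3.5598, reject H₀

Derivation:
df = n - 1 = 27
SE = s_d/√n = 7.15/√28 = 1.3512
t = d̄/SE = 4.81/1.3512 = 3.5598
Critical value: t_{0.05,27} = ±1.703
p-value ≈ 0.0014
Decision: reject H₀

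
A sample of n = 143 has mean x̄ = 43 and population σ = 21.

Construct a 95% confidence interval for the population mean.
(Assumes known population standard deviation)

Answer: (39.5580, 46.4420)

Derivation:
Confidence level: 95%, α = 0.05
z_0.025 = 1.960
SE = σ/√n = 21/√143 = 1.7561
Margin of error = 1.960 × 1.7561 = 3.4420
CI: x̄ ± margin = 43 ± 3.4420
CI: (39.5580, 46.4420)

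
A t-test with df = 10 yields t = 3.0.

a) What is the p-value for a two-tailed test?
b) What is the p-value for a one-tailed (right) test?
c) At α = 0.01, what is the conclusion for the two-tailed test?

Answer: a) 0.0133, b) 0.0067, c) fail to reject H₀

Derivation:
Using t-distribution with df = 10:
a) Two-tailed: p = 2×P(T > 3.0) = 0.0133
b) One-tailed: p = P(T > 3.0) = 0.0067
c) 0.0133 ≥ 0.01, fail to reject H₀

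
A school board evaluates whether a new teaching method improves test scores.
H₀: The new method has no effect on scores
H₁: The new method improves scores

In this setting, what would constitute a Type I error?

Answer: Concluding the new method improves scores when it actually doesn't

Derivation:
A Type I error (probability α) occurs when we reject a true H₀.
A Type II error (probability β) occurs when we fail to reject a false H₀.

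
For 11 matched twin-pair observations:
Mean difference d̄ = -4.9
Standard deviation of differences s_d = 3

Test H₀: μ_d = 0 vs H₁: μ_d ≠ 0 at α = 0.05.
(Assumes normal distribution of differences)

Answer: t = -5.4174, reject H₀

Derivation:
df = n - 1 = 10
SE = s_d/√n = 3/√11 = 0.9045
t = d̄/SE = -4.9/0.9045 = -5.4174
Critical value: t_{0.025,10} = ±2.228
p-value ≈ 0.0003
Decision: reject H₀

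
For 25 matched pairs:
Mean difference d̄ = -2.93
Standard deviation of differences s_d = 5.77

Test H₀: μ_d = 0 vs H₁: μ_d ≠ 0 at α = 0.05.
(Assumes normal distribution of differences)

Answer: t = -2.5390, reject H₀

Derivation:
df = n - 1 = 24
SE = s_d/√n = 5.77/√25 = 1.1540
t = d̄/SE = -2.93/1.1540 = -2.5390
Critical value: t_{0.025,24} = ±2.064
p-value ≈ 0.0180
Decision: reject H₀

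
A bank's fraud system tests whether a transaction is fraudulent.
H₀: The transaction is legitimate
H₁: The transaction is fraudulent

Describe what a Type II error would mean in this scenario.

Type I error: rejecting H₀ when it is actually true (false positive).
Type II error: failing to reject H₀ when H₁ is actually true (false negative).

Answer: Allowing a fraudulent transaction to go through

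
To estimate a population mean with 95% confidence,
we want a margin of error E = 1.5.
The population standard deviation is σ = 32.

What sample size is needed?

Answer: n = 1749

Derivation:
z_0.025 = 1.960
n = (z×σ/E)² = (1.960×32/1.5)²
n = 1748.3548
Round up: n = 1749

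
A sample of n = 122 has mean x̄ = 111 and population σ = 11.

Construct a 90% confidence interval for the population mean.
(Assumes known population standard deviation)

Answer: (109.3617, 112.6383)

Derivation:
Confidence level: 90%, α = 0.1
z_0.05 = 1.645
SE = σ/√n = 11/√122 = 0.9959
Margin of error = 1.645 × 0.9959 = 1.6383
CI: x̄ ± margin = 111 ± 1.6383
CI: (109.3617, 112.6383)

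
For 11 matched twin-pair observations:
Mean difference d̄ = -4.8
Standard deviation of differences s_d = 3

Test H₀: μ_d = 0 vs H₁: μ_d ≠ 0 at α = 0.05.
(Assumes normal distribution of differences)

Answer: t = -5.3068, reject H₀

Derivation:
df = n - 1 = 10
SE = s_d/√n = 3/√11 = 0.9045
t = d̄/SE = -4.8/0.9045 = -5.3068
Critical value: t_{0.025,10} = ±2.228
p-value ≈ 0.0003
Decision: reject H₀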